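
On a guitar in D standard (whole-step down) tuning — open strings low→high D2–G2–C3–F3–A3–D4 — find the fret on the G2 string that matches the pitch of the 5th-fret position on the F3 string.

15

Fret 5 on F3 is MIDI 53 + 5 = 58 (A#3). On the G2 string (open MIDI 43), that pitch is 58 − 43 = fret 15.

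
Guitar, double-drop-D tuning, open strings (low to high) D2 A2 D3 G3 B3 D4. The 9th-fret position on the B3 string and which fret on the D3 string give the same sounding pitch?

Fret 9 on B3 is MIDI 59 + 9 = 68 (G#4). On the D3 string (open MIDI 50), that pitch is 68 − 50 = fret 18.

18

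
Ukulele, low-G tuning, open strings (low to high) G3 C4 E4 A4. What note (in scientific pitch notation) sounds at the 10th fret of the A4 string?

A4 is MIDI 69. Adding 10 gives 79, which is G5.

G5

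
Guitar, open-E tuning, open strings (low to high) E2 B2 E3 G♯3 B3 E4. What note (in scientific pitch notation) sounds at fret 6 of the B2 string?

F3

B2 is MIDI 47. Adding 6 gives 53, which is F3.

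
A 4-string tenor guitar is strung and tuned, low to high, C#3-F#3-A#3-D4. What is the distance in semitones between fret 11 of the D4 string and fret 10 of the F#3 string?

D4 at fret 11 → C#5 (MIDI 73); F#3 at fret 10 → E4 (MIDI 64).
73 − 64 = 9, so the two pitches are 9 semitones apart, with C#5 the higher.

9 semitones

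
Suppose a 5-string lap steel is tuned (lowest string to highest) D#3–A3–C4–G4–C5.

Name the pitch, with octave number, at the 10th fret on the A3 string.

A3 is MIDI 57. Adding 10 gives 67, which is G4.

G4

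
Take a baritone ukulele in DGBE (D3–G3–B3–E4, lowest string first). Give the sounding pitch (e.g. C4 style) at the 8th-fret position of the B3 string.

The open B3 string plus 8 semitones: B–C–C#–D–D#–E–F–F#–G.
The walk passes from B into C once, so the octave number goes from 3 to 4.

G4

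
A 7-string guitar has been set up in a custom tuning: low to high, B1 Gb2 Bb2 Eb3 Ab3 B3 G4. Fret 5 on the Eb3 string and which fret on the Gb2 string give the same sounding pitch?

Eb3 at fret 5 is Eb3 + 5 semitones = Ab3.
The open Gb2 string is 9 semitones below the open Eb3, so the same pitch on the Gb2 string lies at fret 5 + 9 = 14.

14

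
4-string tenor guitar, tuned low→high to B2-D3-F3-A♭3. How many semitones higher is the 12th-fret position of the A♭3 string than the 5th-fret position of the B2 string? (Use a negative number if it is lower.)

A♭3 at fret 12 → A♭4 (MIDI 68); B2 at fret 5 → E3 (MIDI 52).
68 − 52 = 16, so the two pitches are 16 semitones apart.

16 semitones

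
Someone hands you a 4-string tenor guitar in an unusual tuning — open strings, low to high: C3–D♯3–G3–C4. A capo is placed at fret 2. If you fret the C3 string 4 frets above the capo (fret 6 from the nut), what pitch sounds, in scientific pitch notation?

The capo raises the open C3 by 2 semitones to D3; fretting 4 more gives C3 + 2 + 4 = C3 + 6 semitones = F♯3.

F♯3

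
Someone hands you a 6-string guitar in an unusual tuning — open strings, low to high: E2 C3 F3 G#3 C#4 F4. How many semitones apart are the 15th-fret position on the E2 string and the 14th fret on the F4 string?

24 semitones

E2 at fret 15 → G3 (MIDI 55); F4 at fret 14 → G5 (MIDI 79).
55 − 79 = -24, so the two pitches are 24 semitones apart, with G5 the higher.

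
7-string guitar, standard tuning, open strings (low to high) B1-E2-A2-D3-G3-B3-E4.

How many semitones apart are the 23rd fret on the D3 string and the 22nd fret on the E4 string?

D3 at fret 23 → C#5 (MIDI 73); E4 at fret 22 → D6 (MIDI 86).
73 − 86 = -13, so the two pitches are 13 semitones apart, with D6 the higher.

13 semitones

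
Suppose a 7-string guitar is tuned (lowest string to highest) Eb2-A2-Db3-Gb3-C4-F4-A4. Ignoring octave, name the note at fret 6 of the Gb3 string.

The open Gb3 string plus 6 semitones: Gb–G–Ab–A–Bb–B–C.

C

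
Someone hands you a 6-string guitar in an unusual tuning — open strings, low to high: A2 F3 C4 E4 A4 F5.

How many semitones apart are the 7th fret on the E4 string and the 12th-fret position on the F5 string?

E4 at fret 7 → B4 (MIDI 71); F5 at fret 12 → F6 (MIDI 89).
71 − 89 = -18, so the two pitches are 18 semitones apart, with F6 the higher.

18 semitones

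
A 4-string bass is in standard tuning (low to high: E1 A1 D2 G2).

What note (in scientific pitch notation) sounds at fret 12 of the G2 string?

G3

The open G2 string plus 12 semitones: G–G#–A–A#–…–F–F#–G.
The walk passes from B into C once, so the octave number goes from 2 to 3.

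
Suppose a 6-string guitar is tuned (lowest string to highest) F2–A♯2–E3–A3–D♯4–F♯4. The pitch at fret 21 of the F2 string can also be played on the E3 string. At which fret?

Fret 21 on F2 is MIDI 41 + 21 = 62 (D4). On the E3 string (open MIDI 52), that pitch is 62 − 52 = fret 10.

10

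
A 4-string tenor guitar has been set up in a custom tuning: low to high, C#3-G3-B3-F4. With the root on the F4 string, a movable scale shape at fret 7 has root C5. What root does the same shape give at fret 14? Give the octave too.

Moving from fret 7 to fret 14 shifts the root by 7 semitones.
C5 up 7 semitones is G5.

G5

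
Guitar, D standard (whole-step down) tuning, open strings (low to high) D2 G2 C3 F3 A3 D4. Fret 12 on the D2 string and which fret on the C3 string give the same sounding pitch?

Fret 12 on D2 is MIDI 38 + 12 = 50 (D3). On the C3 string (open MIDI 48), that pitch is 50 − 48 = fret 2.

2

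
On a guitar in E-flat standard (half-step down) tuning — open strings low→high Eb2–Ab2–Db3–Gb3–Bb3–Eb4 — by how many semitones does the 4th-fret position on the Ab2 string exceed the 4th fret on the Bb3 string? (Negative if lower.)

-14 semitones

Ab2 at fret 4 → C3 (MIDI 48); Bb3 at fret 4 → D4 (MIDI 62).
48 − 62 = -14, so the two pitches are 14 semitones apart.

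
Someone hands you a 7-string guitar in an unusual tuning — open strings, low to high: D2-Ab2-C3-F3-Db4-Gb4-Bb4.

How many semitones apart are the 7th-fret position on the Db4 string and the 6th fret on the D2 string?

24 semitones

Db4 at fret 7 → Ab4 (MIDI 68); D2 at fret 6 → Ab2 (MIDI 44).
68 − 44 = 24, so the two pitches are 24 semitones apart, with Ab4 the higher.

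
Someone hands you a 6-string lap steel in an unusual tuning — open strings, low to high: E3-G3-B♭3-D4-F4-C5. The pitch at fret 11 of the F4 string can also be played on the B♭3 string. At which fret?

F4 at fret 11 is F4 + 11 semitones = E5.
The open B♭3 string is 7 semitones below the open F4, so the same pitch on the B♭3 string lies at fret 11 + 7 = 18.

18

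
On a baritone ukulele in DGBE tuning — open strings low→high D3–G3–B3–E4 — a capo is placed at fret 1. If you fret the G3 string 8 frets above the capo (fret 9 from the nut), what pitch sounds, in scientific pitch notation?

E4

The capo raises the open G3 by 1 semitone to G#3; fretting 8 more gives G3 + 1 + 8 = G3 + 9 semitones = E4.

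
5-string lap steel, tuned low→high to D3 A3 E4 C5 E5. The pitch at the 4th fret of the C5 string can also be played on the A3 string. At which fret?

19

C5 at fret 4 is C5 + 4 semitones = E5.
The open A3 string is 15 semitones below the open C5, so the same pitch on the A3 string lies at fret 4 + 15 = 19.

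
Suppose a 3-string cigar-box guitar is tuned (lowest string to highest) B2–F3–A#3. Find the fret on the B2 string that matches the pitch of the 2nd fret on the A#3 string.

A#3 at fret 2 is A#3 + 2 semitones = C4.
The open B2 string is 11 semitones below the open A#3, so the same pitch on the B2 string lies at fret 2 + 11 = 13.

13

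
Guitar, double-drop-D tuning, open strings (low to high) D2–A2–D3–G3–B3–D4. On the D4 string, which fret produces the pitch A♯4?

A♯4 is 8 semitones above the open D4 (D–D#–E–F–F#–G–G#–A–A#), so it sits at fret 8.

8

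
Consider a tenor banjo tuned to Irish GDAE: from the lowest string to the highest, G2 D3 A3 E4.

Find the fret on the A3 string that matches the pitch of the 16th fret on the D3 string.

9

Fret 16 on D3 is MIDI 50 + 16 = 66 (F♯4). On the A3 string (open MIDI 57), that pitch is 66 − 57 = fret 9.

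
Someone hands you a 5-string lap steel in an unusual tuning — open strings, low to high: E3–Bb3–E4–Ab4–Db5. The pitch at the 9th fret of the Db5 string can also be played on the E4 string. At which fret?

18

Fret 9 on Db5 is MIDI 73 + 9 = 82 (Bb5). On the E4 string (open MIDI 64), that pitch is 82 − 64 = fret 18.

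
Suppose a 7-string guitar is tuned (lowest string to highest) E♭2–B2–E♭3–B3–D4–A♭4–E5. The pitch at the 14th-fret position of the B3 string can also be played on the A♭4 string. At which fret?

5

Fret 14 on B3 is MIDI 59 + 14 = 73 (D♭5). On the A♭4 string (open MIDI 68), that pitch is 73 − 68 = fret 5.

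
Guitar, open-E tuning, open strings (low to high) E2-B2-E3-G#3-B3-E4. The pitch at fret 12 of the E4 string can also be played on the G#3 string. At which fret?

Fret 12 on E4 is MIDI 64 + 12 = 76 (E5). On the G#3 string (open MIDI 56), that pitch is 76 − 56 = fret 20.

20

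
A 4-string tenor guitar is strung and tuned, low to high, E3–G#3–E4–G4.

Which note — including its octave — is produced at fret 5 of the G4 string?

C5

The open G4 string plus 5 semitones: G–G#–A–A#–B–C.
The walk passes from B into C once, so the octave number goes from 4 to 5.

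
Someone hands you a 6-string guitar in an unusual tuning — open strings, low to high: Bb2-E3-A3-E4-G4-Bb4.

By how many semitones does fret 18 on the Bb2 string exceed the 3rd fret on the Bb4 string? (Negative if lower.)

Bb2 at fret 18 → E4 (MIDI 64); Bb4 at fret 3 → Db5 (MIDI 73).
64 − 73 = -9, so the two pitches are 9 semitones apart.

-9 semitones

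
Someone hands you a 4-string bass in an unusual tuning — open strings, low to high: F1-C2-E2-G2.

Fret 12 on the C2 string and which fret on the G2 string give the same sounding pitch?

5

C2 at fret 12 is C2 + 12 semitones = C3.
The open G2 string is 7 semitones above the open C2, so the same pitch on the G2 string lies at fret 12 − 7 = 5.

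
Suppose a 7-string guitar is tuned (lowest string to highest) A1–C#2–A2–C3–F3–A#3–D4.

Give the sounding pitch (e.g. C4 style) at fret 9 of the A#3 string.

Each fret is one semitone, so A#3 + 9 = G4.

G4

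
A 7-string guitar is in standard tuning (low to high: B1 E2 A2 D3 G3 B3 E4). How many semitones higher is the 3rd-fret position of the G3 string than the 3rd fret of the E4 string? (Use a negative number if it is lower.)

G3 at fret 3 → A♯3 (MIDI 58); E4 at fret 3 → G4 (MIDI 67).
58 − 67 = -9, so the two pitches are 9 semitones apart.

-9 semitones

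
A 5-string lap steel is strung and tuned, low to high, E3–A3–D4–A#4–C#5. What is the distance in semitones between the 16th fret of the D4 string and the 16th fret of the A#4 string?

8 semitones

D4 at fret 16 → F#5 (MIDI 78); A#4 at fret 16 → D6 (MIDI 86).
78 − 86 = -8, so the two pitches are 8 semitones apart, with D6 the higher.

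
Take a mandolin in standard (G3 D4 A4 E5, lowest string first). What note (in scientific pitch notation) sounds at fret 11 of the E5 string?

D#6

Each fret is one semitone, so E5 + 11 = D#6.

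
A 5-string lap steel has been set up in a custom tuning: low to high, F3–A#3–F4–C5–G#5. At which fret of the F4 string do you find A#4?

A#4 is 5 semitones above the open F4 (F–F#–G–G#–A–A#), so it sits at fret 5.

5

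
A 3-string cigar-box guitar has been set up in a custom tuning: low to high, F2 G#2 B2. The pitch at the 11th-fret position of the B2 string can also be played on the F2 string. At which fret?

17

Fret 11 on B2 is MIDI 47 + 11 = 58 (A#3). On the F2 string (open MIDI 41), that pitch is 58 − 41 = fret 17.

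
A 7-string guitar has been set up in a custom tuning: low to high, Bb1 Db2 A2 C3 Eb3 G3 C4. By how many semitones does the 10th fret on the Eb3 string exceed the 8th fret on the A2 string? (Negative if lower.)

Eb3 at fret 10 → Db4 (MIDI 61); A2 at fret 8 → F3 (MIDI 53).
61 − 53 = 8, so the two pitches are 8 semitones apart.

8 semitones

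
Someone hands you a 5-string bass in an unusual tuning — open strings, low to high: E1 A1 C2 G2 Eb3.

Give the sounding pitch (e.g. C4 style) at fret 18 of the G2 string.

The open G2 string plus 18 semitones: G–Ab–A–Bb–…–B–C–Db.
The walk passes from B into C 2 times, so the octave number goes from 2 to 4.
(Equivalently spelled C#4.)

Db4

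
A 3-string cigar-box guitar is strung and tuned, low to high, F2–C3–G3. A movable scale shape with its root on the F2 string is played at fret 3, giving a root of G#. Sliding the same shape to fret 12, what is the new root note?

F

Moving from fret 3 to fret 12 shifts the root by 9 semitones.
G# up 9 semitones is F.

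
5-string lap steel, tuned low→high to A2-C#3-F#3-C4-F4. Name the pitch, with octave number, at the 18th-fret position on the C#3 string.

G4

Each fret is one semitone, so C#3 + 18 = G4.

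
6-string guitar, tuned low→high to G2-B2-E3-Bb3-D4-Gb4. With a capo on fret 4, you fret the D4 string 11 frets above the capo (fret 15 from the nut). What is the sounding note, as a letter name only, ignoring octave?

The capo raises the open D4 by 4 semitones to Gb4; fretting 11 more gives D4 + 4 + 11 = D4 + 15 semitones, landing on F.

F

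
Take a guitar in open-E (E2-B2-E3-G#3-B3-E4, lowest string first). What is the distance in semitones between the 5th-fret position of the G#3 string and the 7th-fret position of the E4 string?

10 semitones

G#3 at fret 5 → C#4 (MIDI 61); E4 at fret 7 → B4 (MIDI 71).
61 − 71 = -10, so the two pitches are 10 semitones apart, with B4 the higher.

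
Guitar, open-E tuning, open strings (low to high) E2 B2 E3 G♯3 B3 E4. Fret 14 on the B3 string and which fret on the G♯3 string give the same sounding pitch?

17

Fret 14 on B3 is MIDI 59 + 14 = 73 (C♯5). On the G♯3 string (open MIDI 56), that pitch is 73 − 56 = fret 17.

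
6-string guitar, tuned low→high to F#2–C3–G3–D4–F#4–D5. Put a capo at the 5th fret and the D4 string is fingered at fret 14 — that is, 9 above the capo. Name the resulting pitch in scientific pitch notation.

E5

The capo raises the open D4 by 5 semitones to G4; fretting 9 more gives D4 + 5 + 9 = D4 + 14 semitones = E5.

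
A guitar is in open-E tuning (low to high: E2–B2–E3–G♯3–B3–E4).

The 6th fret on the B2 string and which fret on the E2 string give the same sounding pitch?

B2 at fret 6 is B2 + 6 semitones = F3.
The open E2 string is 7 semitones below the open B2, so the same pitch on the E2 string lies at fret 6 + 7 = 13.

13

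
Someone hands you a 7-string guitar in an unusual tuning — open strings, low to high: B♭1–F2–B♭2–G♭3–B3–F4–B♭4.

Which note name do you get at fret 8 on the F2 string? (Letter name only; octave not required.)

D♭

F2 is MIDI 41. Adding 8 gives 49; 49 mod 12 = 1, i.e. D♭.
(Equivalently spelled C♯.)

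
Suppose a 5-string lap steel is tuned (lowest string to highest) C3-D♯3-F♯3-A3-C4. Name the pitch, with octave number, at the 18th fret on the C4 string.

F♯5

C4 is MIDI 60. Adding 18 gives 78, which is F♯5.
(Equivalently spelled G♭5.)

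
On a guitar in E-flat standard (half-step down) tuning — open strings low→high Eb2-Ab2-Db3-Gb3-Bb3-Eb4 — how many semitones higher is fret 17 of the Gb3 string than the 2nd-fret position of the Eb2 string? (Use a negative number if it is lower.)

Gb3 at fret 17 → B4 (MIDI 71); Eb2 at fret 2 → F2 (MIDI 41).
71 − 41 = 30, so the two pitches are 30 semitones apart.

30 semitones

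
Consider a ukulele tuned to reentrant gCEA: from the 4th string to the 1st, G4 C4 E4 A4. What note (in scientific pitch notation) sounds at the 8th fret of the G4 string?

The open G4 string plus 8 semitones: G–G#–A–A#–B–C–C#–D–D#.
The walk passes from B into C once, so the octave number goes from 4 to 5.
(Equivalently spelled Eb5.)

D#5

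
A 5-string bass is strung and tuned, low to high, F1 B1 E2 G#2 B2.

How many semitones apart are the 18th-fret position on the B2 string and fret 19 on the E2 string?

B2 at fret 18 → F4 (MIDI 65); E2 at fret 19 → B3 (MIDI 59).
65 − 59 = 6, so the two pitches are 6 semitones apart, with F4 the higher.

6 semitones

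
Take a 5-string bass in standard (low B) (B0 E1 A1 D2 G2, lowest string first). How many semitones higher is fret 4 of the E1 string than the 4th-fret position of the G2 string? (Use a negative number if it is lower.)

-15 semitones

E1 at fret 4 → G♯1 (MIDI 32); G2 at fret 4 → B2 (MIDI 47).
32 − 47 = -15, so the two pitches are 15 semitones apart.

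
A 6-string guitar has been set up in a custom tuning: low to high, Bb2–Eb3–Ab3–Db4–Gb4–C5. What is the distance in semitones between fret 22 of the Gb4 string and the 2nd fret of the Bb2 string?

Gb4 at fret 22 → E6 (MIDI 88); Bb2 at fret 2 → C3 (MIDI 48).
88 − 48 = 40, so the two pitches are 40 semitones apart, with E6 the higher.

40 semitones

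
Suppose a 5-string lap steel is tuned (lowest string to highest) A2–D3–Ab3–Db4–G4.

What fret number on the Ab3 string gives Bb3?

2

Bb3 is 2 semitones above the open Ab3 (Ab–A–Bb), so it sits at fret 2.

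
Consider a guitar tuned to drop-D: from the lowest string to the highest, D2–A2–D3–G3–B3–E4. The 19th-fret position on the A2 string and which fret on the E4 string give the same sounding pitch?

A2 at fret 19 is A2 + 19 semitones = E4.
The open E4 string is 19 semitones above the open A2, so the same pitch on the E4 string lies at fret 19 − 19 = 0.

0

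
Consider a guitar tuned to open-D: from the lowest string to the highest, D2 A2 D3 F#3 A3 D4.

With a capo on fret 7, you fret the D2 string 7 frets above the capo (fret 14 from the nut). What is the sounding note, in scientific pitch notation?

The capo raises the open D2 by 7 semitones to A2; fretting 7 more gives D2 + 7 + 7 = D2 + 14 semitones = E3.

E3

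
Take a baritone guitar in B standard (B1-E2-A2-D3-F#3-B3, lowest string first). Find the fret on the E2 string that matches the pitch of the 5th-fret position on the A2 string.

A2 at fret 5 is A2 + 5 semitones = D3.
The open E2 string is 5 semitones below the open A2, so the same pitch on the E2 string lies at fret 5 + 5 = 10.

10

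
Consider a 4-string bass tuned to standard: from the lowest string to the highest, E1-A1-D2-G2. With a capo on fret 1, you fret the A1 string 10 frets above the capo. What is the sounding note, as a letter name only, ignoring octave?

G#

The capo raises the open A1 by 1 semitone to A#1; fretting 10 more gives A1 + 1 + 10 = A1 + 11 semitones, landing on G#.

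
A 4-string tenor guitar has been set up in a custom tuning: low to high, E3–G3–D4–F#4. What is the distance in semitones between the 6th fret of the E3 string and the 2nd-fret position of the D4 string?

6 semitones

E3 at fret 6 → A#3 (MIDI 58); D4 at fret 2 → E4 (MIDI 64).
58 − 64 = -6, so the two pitches are 6 semitones apart, with E4 the higher.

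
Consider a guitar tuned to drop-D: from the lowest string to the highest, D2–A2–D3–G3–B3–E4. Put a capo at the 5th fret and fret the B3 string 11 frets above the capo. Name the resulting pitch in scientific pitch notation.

D#5

The capo raises the open B3 by 5 semitones to E4; fretting 11 more gives B3 + 5 + 11 = B3 + 16 semitones = D#5.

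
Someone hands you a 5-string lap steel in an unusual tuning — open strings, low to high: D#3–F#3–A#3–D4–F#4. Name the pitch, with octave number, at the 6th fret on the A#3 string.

The open A#3 string plus 6 semitones: A#–B–C–C#–D–D#–E.
The walk passes from B into C once, so the octave number goes from 3 to 4.

E4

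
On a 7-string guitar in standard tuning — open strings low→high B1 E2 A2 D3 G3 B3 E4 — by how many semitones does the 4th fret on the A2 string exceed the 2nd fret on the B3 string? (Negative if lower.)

A2 at fret 4 → C#3 (MIDI 49); B3 at fret 2 → C#4 (MIDI 61).
49 − 61 = -12, so the two pitches are 12 semitones apart.

-12 semitones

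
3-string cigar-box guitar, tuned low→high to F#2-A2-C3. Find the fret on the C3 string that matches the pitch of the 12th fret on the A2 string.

Fret 12 on A2 is MIDI 45 + 12 = 57 (A3). On the C3 string (open MIDI 48), that pitch is 57 − 48 = fret 9.

9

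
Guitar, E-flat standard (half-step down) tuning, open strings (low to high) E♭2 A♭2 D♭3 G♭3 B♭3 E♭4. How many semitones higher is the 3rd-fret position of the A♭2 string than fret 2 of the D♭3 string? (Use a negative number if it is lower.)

-4 semitones

A♭2 at fret 3 → B2 (MIDI 47); D♭3 at fret 2 → E♭3 (MIDI 51).
47 − 51 = -4, so the two pitches are 4 semitones apart.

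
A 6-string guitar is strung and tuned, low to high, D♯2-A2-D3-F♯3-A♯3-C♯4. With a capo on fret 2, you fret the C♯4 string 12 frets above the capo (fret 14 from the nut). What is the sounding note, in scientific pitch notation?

The capo raises the open C♯4 by 2 semitones to D♯4; fretting 12 more gives C♯4 + 2 + 12 = C♯4 + 14 semitones = D♯5.

D♯5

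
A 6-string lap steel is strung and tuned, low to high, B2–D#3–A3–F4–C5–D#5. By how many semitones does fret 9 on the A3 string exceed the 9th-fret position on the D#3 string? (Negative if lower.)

A3 at fret 9 → F#4 (MIDI 66); D#3 at fret 9 → C4 (MIDI 60).
66 − 60 = 6, so the two pitches are 6 semitones apart.

6 semitones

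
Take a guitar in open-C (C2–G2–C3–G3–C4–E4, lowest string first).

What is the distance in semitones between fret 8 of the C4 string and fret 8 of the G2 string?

C4 at fret 8 → G#4 (MIDI 68); G2 at fret 8 → D#3 (MIDI 51).
68 − 51 = 17, so the two pitches are 17 semitones apart, with G#4 the higher.

17 semitones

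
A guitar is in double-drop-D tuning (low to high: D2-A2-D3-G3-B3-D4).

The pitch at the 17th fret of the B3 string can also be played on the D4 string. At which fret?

Fret 17 on B3 is MIDI 59 + 17 = 76 (E5). On the D4 string (open MIDI 62), that pitch is 76 − 62 = fret 14.

14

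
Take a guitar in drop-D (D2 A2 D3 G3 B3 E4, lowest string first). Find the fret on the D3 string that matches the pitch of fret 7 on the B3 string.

B3 at fret 7 is B3 + 7 semitones = F♯4.
The open D3 string is 9 semitones below the open B3, so the same pitch on the D3 string lies at fret 7 + 9 = 16.

16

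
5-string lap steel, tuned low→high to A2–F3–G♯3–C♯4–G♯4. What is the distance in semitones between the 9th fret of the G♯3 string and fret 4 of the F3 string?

8 semitones

G♯3 at fret 9 → F4 (MIDI 65); F3 at fret 4 → A3 (MIDI 57).
65 − 57 = 8, so the two pitches are 8 semitones apart, with F4 the higher.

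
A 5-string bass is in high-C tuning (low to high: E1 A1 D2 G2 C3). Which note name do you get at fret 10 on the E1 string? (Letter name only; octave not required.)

Each fret is one semitone, so E1 + 10 = D.

D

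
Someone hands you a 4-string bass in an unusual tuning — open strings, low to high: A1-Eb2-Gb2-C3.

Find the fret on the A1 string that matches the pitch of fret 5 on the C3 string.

20

Fret 5 on C3 is MIDI 48 + 5 = 53 (F3). On the A1 string (open MIDI 33), that pitch is 53 − 33 = fret 20.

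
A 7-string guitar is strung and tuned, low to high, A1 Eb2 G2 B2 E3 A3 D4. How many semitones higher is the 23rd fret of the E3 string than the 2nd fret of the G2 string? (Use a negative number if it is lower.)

E3 at fret 23 → Eb5 (MIDI 75); G2 at fret 2 → A2 (MIDI 45).
75 − 45 = 30, so the two pitches are 30 semitones apart.

30 semitones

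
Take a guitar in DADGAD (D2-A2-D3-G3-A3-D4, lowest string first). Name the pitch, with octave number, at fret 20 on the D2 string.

A#3

The open D2 string plus 20 semitones: D–D#–E–F–…–G#–A–A#.
The walk passes from B into C once, so the octave number goes from 2 to 3.
(Equivalently spelled Bb3.)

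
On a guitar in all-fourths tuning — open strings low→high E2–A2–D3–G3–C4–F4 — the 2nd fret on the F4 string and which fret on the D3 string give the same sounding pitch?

Fret 2 on F4 is MIDI 65 + 2 = 67 (G4). On the D3 string (open MIDI 50), that pitch is 67 − 50 = fret 17.

17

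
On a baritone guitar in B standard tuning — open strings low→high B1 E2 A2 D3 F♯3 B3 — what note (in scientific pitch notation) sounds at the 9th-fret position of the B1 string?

G♯2

The open B1 string plus 9 semitones: B–C–C#–D–D#–E–F–F#–G–G#.
The walk passes from B into C once, so the octave number goes from 1 to 2.
(Equivalently spelled A♭2.)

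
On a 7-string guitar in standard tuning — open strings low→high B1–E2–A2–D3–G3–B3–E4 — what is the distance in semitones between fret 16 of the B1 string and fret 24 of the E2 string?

13 semitones

B1 at fret 16 → D#3 (MIDI 51); E2 at fret 24 → E4 (MIDI 64).
51 − 64 = -13, so the two pitches are 13 semitones apart, with E4 the higher.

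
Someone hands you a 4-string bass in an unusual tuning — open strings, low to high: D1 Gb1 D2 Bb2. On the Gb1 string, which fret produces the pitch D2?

D2 is 8 semitones above the open Gb1 (Gb–G–Ab–A–Bb–B–C–Db–D), so it sits at fret 8.

8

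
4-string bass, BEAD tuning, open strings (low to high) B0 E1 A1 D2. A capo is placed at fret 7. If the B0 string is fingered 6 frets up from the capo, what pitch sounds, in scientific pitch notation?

C2

The capo raises the open B0 by 7 semitones to F♯1; fretting 6 more gives B0 + 7 + 6 = B0 + 13 semitones = C2.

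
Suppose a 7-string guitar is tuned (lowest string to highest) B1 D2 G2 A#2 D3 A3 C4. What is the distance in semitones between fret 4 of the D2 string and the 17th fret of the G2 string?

D2 at fret 4 → F#2 (MIDI 42); G2 at fret 17 → C4 (MIDI 60).
42 − 60 = -18, so the two pitches are 18 semitones apart, with C4 the higher.

18 semitones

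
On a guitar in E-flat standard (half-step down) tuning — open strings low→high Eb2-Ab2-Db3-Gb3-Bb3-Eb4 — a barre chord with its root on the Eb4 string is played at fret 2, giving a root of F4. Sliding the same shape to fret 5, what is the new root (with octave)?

Moving from fret 2 to fret 5 shifts the root by 3 semitones.
F4 up 3 semitones is Ab4.

Ab4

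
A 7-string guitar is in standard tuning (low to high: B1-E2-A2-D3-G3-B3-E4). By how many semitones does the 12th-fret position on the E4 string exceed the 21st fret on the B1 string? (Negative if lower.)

20 semitones

E4 at fret 12 → E5 (MIDI 76); B1 at fret 21 → G#3 (MIDI 56).
76 − 56 = 20, so the two pitches are 20 semitones apart.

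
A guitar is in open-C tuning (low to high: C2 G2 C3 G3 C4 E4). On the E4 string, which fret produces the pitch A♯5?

A♯5 is 18 semitones above the open E4 (E–F–F#–G–…–G#–A–A#), so it sits at fret 18.

18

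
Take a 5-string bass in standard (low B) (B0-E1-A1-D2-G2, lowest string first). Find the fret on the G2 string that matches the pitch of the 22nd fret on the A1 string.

Fret 22 on A1 is MIDI 33 + 22 = 55 (G3). On the G2 string (open MIDI 43), that pitch is 55 − 43 = fret 12.

12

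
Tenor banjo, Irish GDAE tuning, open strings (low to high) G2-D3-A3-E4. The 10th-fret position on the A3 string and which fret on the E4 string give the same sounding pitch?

3

Fret 10 on A3 is MIDI 57 + 10 = 67 (G4). On the E4 string (open MIDI 64), that pitch is 67 − 64 = fret 3.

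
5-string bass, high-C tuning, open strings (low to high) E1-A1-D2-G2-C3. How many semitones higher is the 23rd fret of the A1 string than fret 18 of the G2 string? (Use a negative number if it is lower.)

A1 at fret 23 → G#3 (MIDI 56); G2 at fret 18 → C#4 (MIDI 61).
56 − 61 = -5, so the two pitches are 5 semitones apart.

-5 semitones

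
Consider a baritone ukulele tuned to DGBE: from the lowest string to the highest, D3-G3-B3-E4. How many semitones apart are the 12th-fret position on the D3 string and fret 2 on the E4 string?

4 semitones

D3 at fret 12 → D4 (MIDI 62); E4 at fret 2 → F#4 (MIDI 66).
62 − 66 = -4, so the two pitches are 4 semitones apart, with F#4 the higher.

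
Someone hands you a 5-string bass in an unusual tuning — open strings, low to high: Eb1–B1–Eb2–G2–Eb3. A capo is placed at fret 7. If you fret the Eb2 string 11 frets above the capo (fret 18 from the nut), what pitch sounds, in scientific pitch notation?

A3

The capo raises the open Eb2 by 7 semitones to Bb2; fretting 11 more gives Eb2 + 7 + 11 = Eb2 + 18 semitones = A3.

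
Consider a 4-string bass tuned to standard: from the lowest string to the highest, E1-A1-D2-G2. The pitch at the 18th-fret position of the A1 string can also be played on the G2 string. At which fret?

Fret 18 on A1 is MIDI 33 + 18 = 51 (D#3). On the G2 string (open MIDI 43), that pitch is 51 − 43 = fret 8.

8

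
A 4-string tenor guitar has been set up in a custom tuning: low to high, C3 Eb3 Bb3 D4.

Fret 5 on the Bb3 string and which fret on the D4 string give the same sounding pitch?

Bb3 at fret 5 is Bb3 + 5 semitones = Eb4.
The open D4 string is 4 semitones above the open Bb3, so the same pitch on the D4 string lies at fret 5 − 4 = 1.

1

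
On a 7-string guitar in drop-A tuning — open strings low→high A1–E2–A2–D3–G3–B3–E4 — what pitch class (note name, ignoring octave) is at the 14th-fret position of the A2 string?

A2 is MIDI 45. Adding 14 gives 59; 59 mod 12 = 11, i.e. B.

B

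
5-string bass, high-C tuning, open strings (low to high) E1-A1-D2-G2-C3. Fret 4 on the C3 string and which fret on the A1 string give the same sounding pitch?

19

C3 at fret 4 is C3 + 4 semitones = E3.
The open A1 string is 15 semitones below the open C3, so the same pitch on the A1 string lies at fret 4 + 15 = 19.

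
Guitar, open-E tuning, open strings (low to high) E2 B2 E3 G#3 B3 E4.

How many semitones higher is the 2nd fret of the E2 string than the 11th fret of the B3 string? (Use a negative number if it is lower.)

E2 at fret 2 → F#2 (MIDI 42); B3 at fret 11 → A#4 (MIDI 70).
42 − 70 = -28, so the two pitches are 28 semitones apart.

-28 semitones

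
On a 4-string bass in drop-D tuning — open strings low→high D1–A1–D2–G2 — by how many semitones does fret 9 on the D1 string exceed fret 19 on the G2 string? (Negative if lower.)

D1 at fret 9 → B1 (MIDI 35); G2 at fret 19 → D4 (MIDI 62).
35 − 62 = -27, so the two pitches are 27 semitones apart.

-27 semitones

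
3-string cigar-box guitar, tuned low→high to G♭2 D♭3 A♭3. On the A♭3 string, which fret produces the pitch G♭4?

G♭4 is 10 semitones above the open A♭3 (Ab–A–Bb–B–…–E–F–Gb), so it sits at fret 10.

10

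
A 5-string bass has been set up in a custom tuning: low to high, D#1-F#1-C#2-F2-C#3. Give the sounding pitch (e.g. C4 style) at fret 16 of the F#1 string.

A#2

The open F#1 string plus 16 semitones: F#–G–G#–A–…–G#–A–A#.
The walk passes from B into C once, so the octave number goes from 1 to 2.
(Equivalently spelled Bb2.)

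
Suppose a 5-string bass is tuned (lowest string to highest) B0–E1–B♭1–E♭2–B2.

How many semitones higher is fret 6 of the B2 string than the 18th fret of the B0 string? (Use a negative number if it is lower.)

12 semitones

B2 at fret 6 → F3 (MIDI 53); B0 at fret 18 → F2 (MIDI 41).
53 − 41 = 12, so the two pitches are 12 semitones apart.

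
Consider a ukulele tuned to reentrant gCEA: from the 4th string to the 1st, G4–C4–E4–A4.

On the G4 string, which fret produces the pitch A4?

2

A4 is 2 semitones above the open G4 (G–G#–A), so it sits at fret 2.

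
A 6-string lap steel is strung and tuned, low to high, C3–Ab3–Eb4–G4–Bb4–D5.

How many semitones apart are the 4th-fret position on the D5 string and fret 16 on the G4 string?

D5 at fret 4 → Gb5 (MIDI 78); G4 at fret 16 → B5 (MIDI 83).
78 − 83 = -5, so the two pitches are 5 semitones apart, with B5 the higher.

5 semitones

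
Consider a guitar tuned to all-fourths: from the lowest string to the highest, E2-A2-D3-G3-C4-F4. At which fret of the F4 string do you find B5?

B5 is 18 semitones above the open F4 (F–F#–G–G#–…–A–A#–B), so it sits at fret 18.

18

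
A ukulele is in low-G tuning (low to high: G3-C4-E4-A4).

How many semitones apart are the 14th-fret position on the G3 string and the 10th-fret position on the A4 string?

G3 at fret 14 → A4 (MIDI 69); A4 at fret 10 → G5 (MIDI 79).
69 − 79 = -10, so the two pitches are 10 semitones apart, with G5 the higher.

10 semitones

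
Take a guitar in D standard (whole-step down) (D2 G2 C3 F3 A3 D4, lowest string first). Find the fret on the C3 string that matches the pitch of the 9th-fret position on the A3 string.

Fret 9 on A3 is MIDI 57 + 9 = 66 (F#4). On the C3 string (open MIDI 48), that pitch is 66 − 48 = fret 18.

18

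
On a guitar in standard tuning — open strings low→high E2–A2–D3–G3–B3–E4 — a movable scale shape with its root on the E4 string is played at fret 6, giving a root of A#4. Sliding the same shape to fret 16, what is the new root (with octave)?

Moving from fret 6 to fret 16 shifts the root by 10 semitones.
A#4 up 10 semitones is G#5.

G#5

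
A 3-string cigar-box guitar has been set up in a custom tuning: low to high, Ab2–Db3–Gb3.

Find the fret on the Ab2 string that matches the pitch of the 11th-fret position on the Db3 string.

16

Fret 11 on Db3 is MIDI 49 + 11 = 60 (C4). On the Ab2 string (open MIDI 44), that pitch is 60 − 44 = fret 16.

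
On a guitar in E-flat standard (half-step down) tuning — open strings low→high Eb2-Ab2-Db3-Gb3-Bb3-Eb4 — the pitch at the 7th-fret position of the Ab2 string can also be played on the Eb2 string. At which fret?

12

Ab2 at fret 7 is Ab2 + 7 semitones = Eb3.
The open Eb2 string is 5 semitones below the open Ab2, so the same pitch on the Eb2 string lies at fret 7 + 5 = 12.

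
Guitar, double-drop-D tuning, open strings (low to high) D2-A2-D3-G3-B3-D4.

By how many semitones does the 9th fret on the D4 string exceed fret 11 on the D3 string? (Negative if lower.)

10 semitones

D4 at fret 9 → B4 (MIDI 71); D3 at fret 11 → C♯4 (MIDI 61).
71 − 61 = 10, so the two pitches are 10 semitones apart.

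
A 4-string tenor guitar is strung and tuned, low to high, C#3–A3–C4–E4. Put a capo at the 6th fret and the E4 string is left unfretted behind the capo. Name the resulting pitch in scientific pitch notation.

A#4

The capo raises the open E4 by 6 semitones to A#4; fretting 0 more gives E4 + 6 + 0 = E4 + 6 semitones = A#4.
(Also written Bb.)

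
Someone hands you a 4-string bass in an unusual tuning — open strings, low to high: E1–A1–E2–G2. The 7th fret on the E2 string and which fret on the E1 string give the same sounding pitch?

19

Fret 7 on E2 is MIDI 40 + 7 = 47 (B2). On the E1 string (open MIDI 28), that pitch is 47 − 28 = fret 19.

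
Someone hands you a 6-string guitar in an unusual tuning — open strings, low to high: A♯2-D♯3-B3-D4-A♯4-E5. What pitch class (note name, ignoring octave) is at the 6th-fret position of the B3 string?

Each fret is one semitone, so B3 + 6 = F.

F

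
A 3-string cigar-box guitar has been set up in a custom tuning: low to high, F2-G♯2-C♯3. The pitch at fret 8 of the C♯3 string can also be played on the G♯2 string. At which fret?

13

Fret 8 on C♯3 is MIDI 49 + 8 = 57 (A3). On the G♯2 string (open MIDI 44), that pitch is 57 − 44 = fret 13.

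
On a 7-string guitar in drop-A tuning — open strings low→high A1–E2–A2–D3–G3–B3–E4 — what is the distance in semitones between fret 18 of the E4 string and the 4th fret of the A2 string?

33 semitones

E4 at fret 18 → A♯5 (MIDI 82); A2 at fret 4 → C♯3 (MIDI 49).
82 − 49 = 33, so the two pitches are 33 semitones apart, with A♯5 the higher.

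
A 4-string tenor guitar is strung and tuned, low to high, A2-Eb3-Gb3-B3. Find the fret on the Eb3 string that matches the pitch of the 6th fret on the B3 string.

14

B3 at fret 6 is B3 + 6 semitones = F4.
The open Eb3 string is 8 semitones below the open B3, so the same pitch on the Eb3 string lies at fret 6 + 8 = 14.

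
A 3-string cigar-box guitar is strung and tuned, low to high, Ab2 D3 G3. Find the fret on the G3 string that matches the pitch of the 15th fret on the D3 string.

10

D3 at fret 15 is D3 + 15 semitones = F4.
The open G3 string is 5 semitones above the open D3, so the same pitch on the G3 string lies at fret 15 − 5 = 10.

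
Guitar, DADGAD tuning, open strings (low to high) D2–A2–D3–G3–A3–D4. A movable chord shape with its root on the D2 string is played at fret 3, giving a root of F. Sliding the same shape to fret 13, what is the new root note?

Moving from fret 3 to fret 13 shifts the root by 10 semitones.
F up 10 semitones is D#.

D#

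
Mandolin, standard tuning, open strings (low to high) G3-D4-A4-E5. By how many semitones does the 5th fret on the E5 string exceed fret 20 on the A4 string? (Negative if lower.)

E5 at fret 5 → A5 (MIDI 81); A4 at fret 20 → F6 (MIDI 89).
81 − 89 = -8, so the two pitches are 8 semitones apart.

-8 semitones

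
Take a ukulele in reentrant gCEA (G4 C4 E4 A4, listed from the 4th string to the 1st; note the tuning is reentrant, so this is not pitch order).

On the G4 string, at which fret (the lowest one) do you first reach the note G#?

From G4, count semitones up the chromatic scale until reaching G#: G–G# — 1 step.

1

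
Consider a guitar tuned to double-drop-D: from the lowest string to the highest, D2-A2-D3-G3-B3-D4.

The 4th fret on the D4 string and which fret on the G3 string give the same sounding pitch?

11

Fret 4 on D4 is MIDI 62 + 4 = 66 (F#4). On the G3 string (open MIDI 55), that pitch is 66 − 55 = fret 11.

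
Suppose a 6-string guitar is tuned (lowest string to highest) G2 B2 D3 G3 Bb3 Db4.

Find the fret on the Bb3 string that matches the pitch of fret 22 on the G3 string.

19

G3 at fret 22 is G3 + 22 semitones = F5.
The open Bb3 string is 3 semitones above the open G3, so the same pitch on the Bb3 string lies at fret 22 − 3 = 19.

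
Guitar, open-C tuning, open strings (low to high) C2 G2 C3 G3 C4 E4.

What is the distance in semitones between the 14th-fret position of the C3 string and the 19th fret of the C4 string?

C3 at fret 14 → D4 (MIDI 62); C4 at fret 19 → G5 (MIDI 79).
62 − 79 = -17, so the two pitches are 17 semitones apart, with G5 the higher.

17 semitones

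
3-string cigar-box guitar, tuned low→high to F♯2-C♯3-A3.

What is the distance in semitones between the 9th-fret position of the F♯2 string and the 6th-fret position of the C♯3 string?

F♯2 at fret 9 → D♯3 (MIDI 51); C♯3 at fret 6 → G3 (MIDI 55).
51 − 55 = -4, so the two pitches are 4 semitones apart, with G3 the higher.

4 semitones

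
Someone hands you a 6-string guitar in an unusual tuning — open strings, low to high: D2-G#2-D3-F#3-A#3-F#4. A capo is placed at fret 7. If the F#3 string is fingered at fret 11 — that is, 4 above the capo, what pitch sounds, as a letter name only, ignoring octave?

F

The capo raises the open F#3 by 7 semitones to C#4; fretting 4 more gives F#3 + 7 + 4 = F#3 + 11 semitones, landing on F.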